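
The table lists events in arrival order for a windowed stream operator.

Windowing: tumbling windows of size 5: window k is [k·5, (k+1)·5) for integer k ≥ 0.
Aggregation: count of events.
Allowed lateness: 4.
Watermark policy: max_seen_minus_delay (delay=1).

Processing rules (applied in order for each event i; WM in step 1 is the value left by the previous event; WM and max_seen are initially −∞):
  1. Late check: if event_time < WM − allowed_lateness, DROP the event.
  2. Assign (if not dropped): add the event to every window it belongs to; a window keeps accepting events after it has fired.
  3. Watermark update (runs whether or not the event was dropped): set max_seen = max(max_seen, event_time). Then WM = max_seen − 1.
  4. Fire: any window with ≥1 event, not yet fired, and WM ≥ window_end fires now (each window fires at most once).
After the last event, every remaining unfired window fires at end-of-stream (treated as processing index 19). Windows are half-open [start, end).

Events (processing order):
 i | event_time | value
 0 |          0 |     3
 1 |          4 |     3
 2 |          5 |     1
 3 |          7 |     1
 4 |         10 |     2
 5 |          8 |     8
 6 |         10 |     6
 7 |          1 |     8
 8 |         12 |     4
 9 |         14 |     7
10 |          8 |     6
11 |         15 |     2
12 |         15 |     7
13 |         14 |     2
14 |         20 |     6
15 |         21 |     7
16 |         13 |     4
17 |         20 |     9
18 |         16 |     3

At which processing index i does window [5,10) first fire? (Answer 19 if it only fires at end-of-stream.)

i=0 t=0 v=3: → [0,5); WM=-1
i=1 t=4 v=3: → [0,5); WM=3
i=2 t=5 v=1: → [5,10); WM=4
i=3 t=7 v=1: → [5,10); WM=6; [0,5) fires=2
i=4 t=10 v=2: → [10,15); WM=9
i=5 t=8 v=8: → [5,10); WM=9
i=6 t=10 v=6: → [10,15); WM=9
i=7 t=1 v=8: DROP (t<9-4); WM=9
i=8 t=12 v=4: → [10,15); WM=11; [5,10) fires=3
i=9 t=14 v=7: → [10,15); WM=13
i=10 t=8 v=6: DROP (t<13-4); WM=13
i=11 t=15 v=2: → [15,20); WM=14
i=12 t=15 v=7: → [15,20); WM=14
i=13 t=14 v=2: → [10,15); WM=14
i=14 t=20 v=6: → [20,25); WM=19; [10,15) fires=5
i=15 t=21 v=7: → [20,25); WM=20; [15,20) fires=2
i=16 t=13 v=4: DROP (t<20-4); WM=20
i=17 t=20 v=9: → [20,25); WM=20
i=18 t=16 v=3: → [15,20); WM=20

8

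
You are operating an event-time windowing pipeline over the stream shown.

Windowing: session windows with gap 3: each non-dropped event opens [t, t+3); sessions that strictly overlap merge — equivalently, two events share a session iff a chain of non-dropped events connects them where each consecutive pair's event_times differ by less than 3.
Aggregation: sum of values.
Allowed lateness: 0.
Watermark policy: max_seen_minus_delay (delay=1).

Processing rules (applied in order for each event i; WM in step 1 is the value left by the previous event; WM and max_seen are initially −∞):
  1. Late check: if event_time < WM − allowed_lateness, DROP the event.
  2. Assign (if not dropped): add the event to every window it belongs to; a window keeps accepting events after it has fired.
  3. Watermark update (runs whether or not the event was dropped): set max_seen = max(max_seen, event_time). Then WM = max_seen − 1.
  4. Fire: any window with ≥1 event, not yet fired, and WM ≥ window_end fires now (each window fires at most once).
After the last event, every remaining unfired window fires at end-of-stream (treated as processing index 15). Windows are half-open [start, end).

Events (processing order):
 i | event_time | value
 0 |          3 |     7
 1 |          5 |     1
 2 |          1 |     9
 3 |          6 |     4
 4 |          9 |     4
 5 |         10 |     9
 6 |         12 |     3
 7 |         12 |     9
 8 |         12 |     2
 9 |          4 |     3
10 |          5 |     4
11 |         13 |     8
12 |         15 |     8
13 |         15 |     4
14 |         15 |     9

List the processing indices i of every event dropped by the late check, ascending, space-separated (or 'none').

2 9 10

i=0 t=3 v=7: → [3,6); WM=2
i=1 t=5 v=1: → [3,8); WM=4
i=2 t=1 v=9: DROP (t<4-0); WM=4
i=3 t=6 v=4: → [3,9); WM=5
i=4 t=9 v=4: → [9,12); WM=8
i=5 t=10 v=9: → [9,13); WM=9
i=6 t=12 v=3: → [9,15); WM=11
i=7 t=12 v=9: → [9,15); WM=11
i=8 t=12 v=2: → [9,15); WM=11
i=9 t=4 v=3: DROP (t<11-0); WM=11
i=10 t=5 v=4: DROP (t<11-0); WM=11
i=11 t=13 v=8: → [9,16); WM=12
i=12 t=15 v=8: → [9,18); WM=14
i=13 t=15 v=4: → [9,18); WM=14
i=14 t=15 v=9: → [9,18); WM=14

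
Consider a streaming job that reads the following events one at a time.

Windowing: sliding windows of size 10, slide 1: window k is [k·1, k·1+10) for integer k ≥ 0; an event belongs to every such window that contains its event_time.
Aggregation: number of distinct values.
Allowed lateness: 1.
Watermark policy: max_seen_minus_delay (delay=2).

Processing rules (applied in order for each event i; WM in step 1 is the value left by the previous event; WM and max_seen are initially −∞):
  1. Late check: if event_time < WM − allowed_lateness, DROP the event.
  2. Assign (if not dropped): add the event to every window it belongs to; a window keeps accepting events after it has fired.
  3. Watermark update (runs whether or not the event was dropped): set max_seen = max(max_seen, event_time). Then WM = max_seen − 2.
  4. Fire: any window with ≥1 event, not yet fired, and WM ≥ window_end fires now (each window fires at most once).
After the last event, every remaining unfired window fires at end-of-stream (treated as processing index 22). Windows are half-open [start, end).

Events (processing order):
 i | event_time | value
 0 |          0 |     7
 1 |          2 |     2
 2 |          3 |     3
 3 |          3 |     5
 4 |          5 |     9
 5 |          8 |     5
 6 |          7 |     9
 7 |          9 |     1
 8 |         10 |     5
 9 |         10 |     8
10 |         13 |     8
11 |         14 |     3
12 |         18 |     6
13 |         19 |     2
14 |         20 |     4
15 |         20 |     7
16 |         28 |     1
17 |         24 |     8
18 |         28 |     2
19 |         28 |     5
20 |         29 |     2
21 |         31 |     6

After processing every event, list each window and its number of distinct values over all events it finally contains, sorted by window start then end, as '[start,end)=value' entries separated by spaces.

i=0 t=0 v=7: → [0,10); WM=-2
i=1 t=2 v=2: → [2,12),[1,11),[0,10); WM=0
i=2 t=3 v=3: → [3,13),[2,12),[1,11),[0,10); WM=1
i=3 t=3 v=5: → [3,13),[2,12),[1,11),[0,10); WM=1
i=4 t=5 v=9: → [5,15),[4,14),[3,13),[2,12),[1,11),[0,10); WM=3
i=5 t=8 v=5: → [8,18),[7,17),[6,16),[5,15),[4,14),[3,13),[2,12),[1,11),[0,10); WM=6
i=6 t=7 v=9: → [7,17),[6,16),[5,15),[4,14),[3,13),[2,12),[1,11),[0,10); WM=6
i=7 t=9 v=1: → [9,19),[8,18),[7,17),[6,16),[5,15),[4,14),[3,13),[2,12),[1,11),[0,10); WM=7
i=8 t=10 v=5: → [10,20),[9,19),[8,18),[7,17),[6,16),[5,15),[4,14),[3,13),[2,12),[1,11); WM=8
i=9 t=10 v=8: → [10,20),[9,19),[8,18),[7,17),[6,16),[5,15),[4,14),[3,13),[2,12),[1,11); WM=8
i=10 t=13 v=8: → [13,23),[12,22),[11,21),[10,20),[9,19),[8,18),[7,17),[6,16),[5,15),[4,14); WM=11; [0,10) fires=6 [1,11) fires=6
i=11 t=14 v=3: → [14,24),[13,23),[12,22),[11,21),[10,20),[9,19),[8,18),[7,17),[6,16),[5,15); WM=12; [2,12) fires=6
i=12 t=18 v=6: → [18,28),[17,27),[16,26),[15,25),[14,24),[13,23),[12,22),[11,21),[10,20),[9,19); WM=16; [3,13) fires=5 [4,14) fires=4 [5,15) fires=5 [6,16) fires=5
i=13 t=19 v=2: → [19,29),[18,28),[17,27),[16,26),[15,25),[14,24),[13,23),[12,22),[11,21),[10,20); WM=17; [7,17) fires=5
i=14 t=20 v=4: → [20,30),[19,29),[18,28),[17,27),[16,26),[15,25),[14,24),[13,23),[12,22),[11,21); WM=18; [8,18) fires=4
i=15 t=20 v=7: → [20,30),[19,29),[18,28),[17,27),[16,26),[15,25),[14,24),[13,23),[12,22),[11,21); WM=18
i=16 t=28 v=1: → [28,38),[27,37),[26,36),[25,35),[24,34),[23,33),[22,32),[21,31),[20,30),[19,29); WM=26; [9,19) fires=5 [10,20) fires=5 [11,21) fires=6 [12,22) fires=6 [13,23) fires=6 [14,24) fires=5 [15,25) fires=4 [16,26) fires=4
i=17 t=24 v=8: DROP (t<26-1); WM=26
i=18 t=28 v=2: → [28,38),[27,37),[26,36),[25,35),[24,34),[23,33),[22,32),[21,31),[20,30),[19,29); WM=26
i=19 t=28 v=5: → [28,38),[27,37),[26,36),[25,35),[24,34),[23,33),[22,32),[21,31),[20,30),[19,29); WM=26
i=20 t=29 v=2: → [29,39),[28,38),[27,37),[26,36),[25,35),[24,34),[23,33),[22,32),[21,31),[20,30); WM=27; [17,27) fires=4
i=21 t=31 v=6: → [31,41),[30,40),[29,39),[28,38),[27,37),[26,36),[25,35),[24,34),[23,33),[22,32); WM=29; [18,28) fires=4 [19,29) fires=5

[0,10)=6 [1,11)=6 [2,12)=6 [3,13)=5 [4,14)=4 [5,15)=5 [6,16)=5 [7,17)=5 [8,18)=4 [9,19)=5 [10,20)=5 [11,21)=6 [12,22)=6 [13,23)=6 [14,24)=5 [15,25)=4 [16,26)=4 [17,27)=4 [18,28)=4 [19,29)=5 [20,30)=5 [21,31)=3 [22,32)=4 [23,33)=4 [24,34)=4 [25,35)=4 [26,36)=4 [27,37)=4 [28,38)=4 [29,39)=2 [30,40)=1 [31,41)=1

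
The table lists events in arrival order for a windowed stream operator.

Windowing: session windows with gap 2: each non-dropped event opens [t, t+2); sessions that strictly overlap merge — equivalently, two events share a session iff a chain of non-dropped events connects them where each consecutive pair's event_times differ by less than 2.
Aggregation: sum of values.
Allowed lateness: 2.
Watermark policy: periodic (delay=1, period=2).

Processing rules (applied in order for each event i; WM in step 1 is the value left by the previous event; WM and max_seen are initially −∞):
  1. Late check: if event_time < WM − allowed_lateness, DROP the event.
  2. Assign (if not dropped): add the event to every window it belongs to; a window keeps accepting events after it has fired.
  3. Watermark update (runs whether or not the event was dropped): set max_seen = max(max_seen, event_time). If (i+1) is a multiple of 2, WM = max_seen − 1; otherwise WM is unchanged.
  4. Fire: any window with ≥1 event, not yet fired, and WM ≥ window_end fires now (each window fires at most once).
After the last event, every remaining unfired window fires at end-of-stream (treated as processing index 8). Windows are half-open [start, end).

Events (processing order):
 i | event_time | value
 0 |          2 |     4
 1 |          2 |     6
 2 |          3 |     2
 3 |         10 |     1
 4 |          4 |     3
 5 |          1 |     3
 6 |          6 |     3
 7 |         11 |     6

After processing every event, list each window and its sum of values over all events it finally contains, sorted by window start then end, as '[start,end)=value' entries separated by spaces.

i=0 t=2 v=4: → [2,4); WM=−∞
i=1 t=2 v=6: → [2,4); WM=1
i=2 t=3 v=2: → [2,5); WM=1
i=3 t=10 v=1: → [10,12); WM=9
i=4 t=4 v=3: DROP (t<9-2); WM=9
i=5 t=1 v=3: DROP (t<9-2); WM=9
i=6 t=6 v=3: DROP (t<9-2); WM=9
i=7 t=11 v=6: → [10,13); WM=10

[2,5)=12 [10,13)=7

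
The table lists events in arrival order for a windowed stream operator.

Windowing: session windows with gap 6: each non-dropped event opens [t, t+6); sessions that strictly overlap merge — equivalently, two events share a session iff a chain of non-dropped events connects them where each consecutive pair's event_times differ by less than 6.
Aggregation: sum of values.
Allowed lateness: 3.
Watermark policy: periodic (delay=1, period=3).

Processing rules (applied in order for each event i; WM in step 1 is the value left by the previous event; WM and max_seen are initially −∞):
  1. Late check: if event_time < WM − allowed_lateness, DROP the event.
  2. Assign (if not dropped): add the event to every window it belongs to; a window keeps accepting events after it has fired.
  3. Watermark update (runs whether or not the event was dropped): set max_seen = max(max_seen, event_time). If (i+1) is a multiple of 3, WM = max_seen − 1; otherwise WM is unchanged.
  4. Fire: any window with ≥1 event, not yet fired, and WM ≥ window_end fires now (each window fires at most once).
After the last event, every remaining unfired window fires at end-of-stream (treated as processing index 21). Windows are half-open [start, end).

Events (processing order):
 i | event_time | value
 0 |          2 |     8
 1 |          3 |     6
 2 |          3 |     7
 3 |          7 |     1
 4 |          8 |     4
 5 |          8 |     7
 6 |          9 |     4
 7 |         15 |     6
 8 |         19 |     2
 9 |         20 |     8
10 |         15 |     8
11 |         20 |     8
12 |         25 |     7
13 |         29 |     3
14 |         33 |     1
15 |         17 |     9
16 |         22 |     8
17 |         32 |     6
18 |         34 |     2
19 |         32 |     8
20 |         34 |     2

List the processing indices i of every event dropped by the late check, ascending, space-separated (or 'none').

15 16

i=0 t=2 v=8: → [2,8); WM=−∞
i=1 t=3 v=6: → [2,9); WM=−∞
i=2 t=3 v=7: → [2,9); WM=2
i=3 t=7 v=1: → [2,13); WM=2
i=4 t=8 v=4: → [2,14); WM=2
i=5 t=8 v=7: → [2,14); WM=7
i=6 t=9 v=4: → [2,15); WM=7
i=7 t=15 v=6: → [15,21); WM=7
i=8 t=19 v=2: → [15,25); WM=18
i=9 t=20 v=8: → [15,26); WM=18
i=10 t=15 v=8: → [15,26); WM=18
i=11 t=20 v=8: → [15,26); WM=19
i=12 t=25 v=7: → [15,31); WM=19
i=13 t=29 v=3: → [15,35); WM=19
i=14 t=33 v=1: → [15,39); WM=32
i=15 t=17 v=9: DROP (t<32-3); WM=32
i=16 t=22 v=8: DROP (t<32-3); WM=32
i=17 t=32 v=6: → [15,39); WM=32
i=18 t=34 v=2: → [15,40); WM=32
i=19 t=32 v=8: → [15,40); WM=32
i=20 t=34 v=2: → [15,40); WM=33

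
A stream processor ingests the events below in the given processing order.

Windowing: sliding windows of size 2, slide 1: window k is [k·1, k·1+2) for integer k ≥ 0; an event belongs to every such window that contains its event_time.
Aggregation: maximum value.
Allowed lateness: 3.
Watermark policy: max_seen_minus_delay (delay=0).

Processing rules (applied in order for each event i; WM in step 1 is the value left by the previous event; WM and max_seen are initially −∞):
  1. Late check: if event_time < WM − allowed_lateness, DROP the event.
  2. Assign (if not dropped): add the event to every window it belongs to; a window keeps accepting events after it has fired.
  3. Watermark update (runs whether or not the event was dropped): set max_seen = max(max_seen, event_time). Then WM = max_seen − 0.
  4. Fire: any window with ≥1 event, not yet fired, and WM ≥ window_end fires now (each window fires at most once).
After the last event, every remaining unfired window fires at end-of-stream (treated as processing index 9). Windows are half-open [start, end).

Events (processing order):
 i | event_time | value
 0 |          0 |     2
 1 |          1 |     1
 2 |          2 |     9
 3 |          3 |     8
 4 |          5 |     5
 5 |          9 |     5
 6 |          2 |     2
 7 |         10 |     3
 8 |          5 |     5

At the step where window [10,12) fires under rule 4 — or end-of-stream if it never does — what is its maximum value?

i=0 t=0 v=2: → [0,2); WM=0
i=1 t=1 v=1: → [1,3),[0,2); WM=1
i=2 t=2 v=9: → [2,4),[1,3); WM=2; [0,2) fires=2
i=3 t=3 v=8: → [3,5),[2,4); WM=3; [1,3) fires=9
i=4 t=5 v=5: → [5,7),[4,6); WM=5; [2,4) fires=9 [3,5) fires=8
i=5 t=9 v=5: → [9,11),[8,10); WM=9; [4,6) fires=5 [5,7) fires=5
i=6 t=2 v=2: DROP (t<9-3); WM=9
i=7 t=10 v=3: → [10,12),[9,11); WM=10; [8,10) fires=5
i=8 t=5 v=5: DROP (t<10-3); WM=10

3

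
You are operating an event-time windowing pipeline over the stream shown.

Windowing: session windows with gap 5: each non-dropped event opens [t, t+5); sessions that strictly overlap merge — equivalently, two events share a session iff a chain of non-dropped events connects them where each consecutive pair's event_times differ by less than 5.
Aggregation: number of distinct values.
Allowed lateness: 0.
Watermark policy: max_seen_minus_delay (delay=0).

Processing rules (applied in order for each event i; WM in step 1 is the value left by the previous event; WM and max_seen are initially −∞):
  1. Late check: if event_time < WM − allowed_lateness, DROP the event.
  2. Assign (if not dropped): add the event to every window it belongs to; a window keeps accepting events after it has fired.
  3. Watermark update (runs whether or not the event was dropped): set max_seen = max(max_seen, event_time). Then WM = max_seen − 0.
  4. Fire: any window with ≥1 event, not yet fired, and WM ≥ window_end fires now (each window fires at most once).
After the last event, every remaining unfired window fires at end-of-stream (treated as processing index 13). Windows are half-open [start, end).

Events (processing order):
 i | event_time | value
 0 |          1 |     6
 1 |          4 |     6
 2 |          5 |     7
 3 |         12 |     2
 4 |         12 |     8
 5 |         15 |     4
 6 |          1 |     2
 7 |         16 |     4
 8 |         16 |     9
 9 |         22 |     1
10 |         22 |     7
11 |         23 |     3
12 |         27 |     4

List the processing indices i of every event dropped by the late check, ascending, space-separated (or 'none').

i=0 t=1 v=6: → [1,6); WM=1
i=1 t=4 v=6: → [1,9); WM=4
i=2 t=5 v=7: → [1,10); WM=5
i=3 t=12 v=2: → [12,17); WM=12
i=4 t=12 v=8: → [12,17); WM=12
i=5 t=15 v=4: → [12,20); WM=15
i=6 t=1 v=2: DROP (t<15-0); WM=15
i=7 t=16 v=4: → [12,21); WM=16
i=8 t=16 v=9: → [12,21); WM=16
i=9 t=22 v=1: → [22,27); WM=22
i=10 t=22 v=7: → [22,27); WM=22
i=11 t=23 v=3: → [22,28); WM=23
i=12 t=27 v=4: → [22,32); WM=27

6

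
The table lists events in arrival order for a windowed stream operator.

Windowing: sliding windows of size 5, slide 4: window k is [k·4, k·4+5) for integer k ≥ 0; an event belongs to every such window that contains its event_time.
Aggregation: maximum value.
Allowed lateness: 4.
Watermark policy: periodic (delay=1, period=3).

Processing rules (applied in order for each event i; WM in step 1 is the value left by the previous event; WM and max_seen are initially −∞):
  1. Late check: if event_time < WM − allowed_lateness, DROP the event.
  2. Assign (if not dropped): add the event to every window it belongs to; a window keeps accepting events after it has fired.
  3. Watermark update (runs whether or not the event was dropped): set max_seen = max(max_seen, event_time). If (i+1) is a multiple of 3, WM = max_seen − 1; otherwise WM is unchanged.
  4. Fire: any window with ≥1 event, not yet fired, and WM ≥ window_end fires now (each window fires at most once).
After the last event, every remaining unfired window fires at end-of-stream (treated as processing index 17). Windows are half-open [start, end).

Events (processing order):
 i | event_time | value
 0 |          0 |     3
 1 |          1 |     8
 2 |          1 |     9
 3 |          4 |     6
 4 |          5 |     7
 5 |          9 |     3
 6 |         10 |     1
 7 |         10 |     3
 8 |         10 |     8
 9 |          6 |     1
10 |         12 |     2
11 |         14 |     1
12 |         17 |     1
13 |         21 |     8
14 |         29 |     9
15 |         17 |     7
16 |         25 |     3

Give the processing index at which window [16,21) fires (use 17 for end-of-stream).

i=0 t=0 v=3: → [0,5); WM=−∞
i=1 t=1 v=8: → [0,5); WM=−∞
i=2 t=1 v=9: → [0,5); WM=0
i=3 t=4 v=6: → [4,9),[0,5); WM=0
i=4 t=5 v=7: → [4,9); WM=0
i=5 t=9 v=3: → [8,13); WM=8; [0,5) fires=9
i=6 t=10 v=1: → [8,13); WM=8
i=7 t=10 v=3: → [8,13); WM=8
i=8 t=10 v=8: → [8,13); WM=9; [4,9) fires=7
i=9 t=6 v=1: → [4,9); WM=9
i=10 t=12 v=2: → [12,17),[8,13); WM=9
i=11 t=14 v=1: → [12,17); WM=13; [8,13) fires=8
i=12 t=17 v=1: → [16,21); WM=13
i=13 t=21 v=8: → [20,25); WM=13
i=14 t=29 v=9: → [28,33); WM=28; [12,17) fires=2 [16,21) fires=1 [20,25) fires=8
i=15 t=17 v=7: DROP (t<28-4); WM=28
i=16 t=25 v=3: → [24,29); WM=28

14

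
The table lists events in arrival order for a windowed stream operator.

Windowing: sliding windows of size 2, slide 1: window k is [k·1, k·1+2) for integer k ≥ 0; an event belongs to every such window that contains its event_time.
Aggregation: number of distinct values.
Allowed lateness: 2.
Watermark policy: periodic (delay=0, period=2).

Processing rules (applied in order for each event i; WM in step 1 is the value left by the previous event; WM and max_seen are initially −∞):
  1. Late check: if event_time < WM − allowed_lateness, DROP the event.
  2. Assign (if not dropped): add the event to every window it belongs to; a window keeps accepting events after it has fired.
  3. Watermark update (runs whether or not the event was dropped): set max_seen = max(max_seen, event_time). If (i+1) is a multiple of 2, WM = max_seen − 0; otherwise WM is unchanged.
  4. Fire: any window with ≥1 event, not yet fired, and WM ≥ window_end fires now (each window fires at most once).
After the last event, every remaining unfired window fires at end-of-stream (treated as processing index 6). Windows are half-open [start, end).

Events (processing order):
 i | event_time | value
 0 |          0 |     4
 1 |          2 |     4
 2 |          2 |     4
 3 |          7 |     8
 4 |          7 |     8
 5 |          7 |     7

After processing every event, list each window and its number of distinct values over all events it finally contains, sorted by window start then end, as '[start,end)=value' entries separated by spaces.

i=0 t=0 v=4: → [0,2); WM=−∞
i=1 t=2 v=4: → [2,4),[1,3); WM=2; [0,2) fires=1
i=2 t=2 v=4: → [2,4),[1,3); WM=2
i=3 t=7 v=8: → [7,9),[6,8); WM=7; [1,3) fires=1 [2,4) fires=1
i=4 t=7 v=8: → [7,9),[6,8); WM=7
i=5 t=7 v=7: → [7,9),[6,8); WM=7

[0,2)=1 [1,3)=1 [2,4)=1 [6,8)=2 [7,9)=2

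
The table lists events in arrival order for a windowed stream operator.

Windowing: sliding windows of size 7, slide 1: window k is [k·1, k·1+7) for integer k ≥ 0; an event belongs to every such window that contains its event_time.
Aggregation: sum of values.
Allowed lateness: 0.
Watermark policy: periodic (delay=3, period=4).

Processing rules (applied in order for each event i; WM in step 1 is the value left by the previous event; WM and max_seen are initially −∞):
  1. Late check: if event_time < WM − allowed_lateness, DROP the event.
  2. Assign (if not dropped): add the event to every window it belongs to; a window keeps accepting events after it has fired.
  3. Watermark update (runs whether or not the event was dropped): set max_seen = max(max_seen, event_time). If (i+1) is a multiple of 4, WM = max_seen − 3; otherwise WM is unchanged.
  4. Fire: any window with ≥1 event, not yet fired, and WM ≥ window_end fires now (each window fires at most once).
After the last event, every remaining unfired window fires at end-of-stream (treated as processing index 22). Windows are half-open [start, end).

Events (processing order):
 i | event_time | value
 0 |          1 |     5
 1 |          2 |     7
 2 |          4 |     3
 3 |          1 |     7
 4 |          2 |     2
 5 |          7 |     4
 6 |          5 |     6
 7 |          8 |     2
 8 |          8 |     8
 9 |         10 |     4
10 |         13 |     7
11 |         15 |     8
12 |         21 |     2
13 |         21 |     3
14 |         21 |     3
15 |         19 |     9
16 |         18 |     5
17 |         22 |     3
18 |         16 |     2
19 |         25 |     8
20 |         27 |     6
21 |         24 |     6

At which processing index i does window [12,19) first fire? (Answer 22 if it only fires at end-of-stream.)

i=0 t=1 v=5: → [1,8),[0,7); WM=−∞
i=1 t=2 v=7: → [2,9),[1,8),[0,7); WM=−∞
i=2 t=4 v=3: → [4,11),[3,10),[2,9),[1,8),[0,7); WM=−∞
i=3 t=1 v=7: → [1,8),[0,7); WM=1
i=4 t=2 v=2: → [2,9),[1,8),[0,7); WM=1
i=5 t=7 v=4: → [7,14),[6,13),[5,12),[4,11),[3,10),[2,9),[1,8); WM=1
i=6 t=5 v=6: → [5,12),[4,11),[3,10),[2,9),[1,8),[0,7); WM=1
i=7 t=8 v=2: → [8,15),[7,14),[6,13),[5,12),[4,11),[3,10),[2,9); WM=5
i=8 t=8 v=8: → [8,15),[7,14),[6,13),[5,12),[4,11),[3,10),[2,9); WM=5
i=9 t=10 v=4: → [10,17),[9,16),[8,15),[7,14),[6,13),[5,12),[4,11); WM=5
i=10 t=13 v=7: → [13,20),[12,19),[11,18),[10,17),[9,16),[8,15),[7,14); WM=5
i=11 t=15 v=8: → [15,22),[14,21),[13,20),[12,19),[11,18),[10,17),[9,16); WM=12; [0,7) fires=30 [1,8) fires=34 [2,9) fires=32 [3,10) fires=23 [4,11) fires=27 [5,12) fires=24
i=12 t=21 v=2: → [21,28),[20,27),[19,26),[18,25),[17,24),[16,23),[15,22); WM=12
i=13 t=21 v=3: → [21,28),[20,27),[19,26),[18,25),[17,24),[16,23),[15,22); WM=12
i=14 t=21 v=3: → [21,28),[20,27),[19,26),[18,25),[17,24),[16,23),[15,22); WM=12
i=15 t=19 v=9: → [19,26),[18,25),[17,24),[16,23),[15,22),[14,21),[13,20); WM=18; [6,13) fires=18 [7,14) fires=25 [8,15) fires=21 [9,16) fires=19 [10,17) fires=19 [11,18) fires=15
i=16 t=18 v=5: → [18,25),[17,24),[16,23),[15,22),[14,21),[13,20),[12,19); WM=18
i=17 t=22 v=3: → [22,29),[21,28),[20,27),[19,26),[18,25),[17,24),[16,23); WM=18
i=18 t=16 v=2: DROP (t<18-0); WM=18
i=19 t=25 v=8: → [25,32),[24,31),[23,30),[22,29),[21,28),[20,27),[19,26); WM=22; [12,19) fires=20 [13,20) fires=29 [14,21) fires=22 [15,22) fires=30
i=20 t=27 v=6: → [27,34),[26,33),[25,32),[24,31),[23,30),[22,29),[21,28); WM=22
i=21 t=24 v=6: → [24,31),[23,30),[22,29),[21,28),[20,27),[19,26),[18,25); WM=22

19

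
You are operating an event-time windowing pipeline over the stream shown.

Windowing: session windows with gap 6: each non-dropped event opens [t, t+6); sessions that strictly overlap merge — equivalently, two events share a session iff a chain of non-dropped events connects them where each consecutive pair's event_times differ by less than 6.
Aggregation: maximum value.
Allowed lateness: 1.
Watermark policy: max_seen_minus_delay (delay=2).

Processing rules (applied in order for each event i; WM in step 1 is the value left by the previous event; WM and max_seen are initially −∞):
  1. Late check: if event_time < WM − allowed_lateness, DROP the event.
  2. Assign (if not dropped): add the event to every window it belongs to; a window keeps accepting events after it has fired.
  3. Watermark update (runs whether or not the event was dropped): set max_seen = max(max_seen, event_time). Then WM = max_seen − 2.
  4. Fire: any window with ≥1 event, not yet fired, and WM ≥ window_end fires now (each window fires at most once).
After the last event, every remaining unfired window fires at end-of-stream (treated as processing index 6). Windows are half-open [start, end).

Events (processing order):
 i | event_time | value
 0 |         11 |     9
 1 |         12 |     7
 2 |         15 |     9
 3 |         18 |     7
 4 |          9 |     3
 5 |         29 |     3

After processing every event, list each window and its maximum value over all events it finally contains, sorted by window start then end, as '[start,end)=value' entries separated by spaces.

[11,24)=9 [29,35)=3

i=0 t=11 v=9: → [11,17); WM=9
i=1 t=12 v=7: → [11,18); WM=10
i=2 t=15 v=9: → [11,21); WM=13
i=3 t=18 v=7: → [11,24); WM=16
i=4 t=9 v=3: DROP (t<16-1); WM=16
i=5 t=29 v=3: → [29,35); WM=27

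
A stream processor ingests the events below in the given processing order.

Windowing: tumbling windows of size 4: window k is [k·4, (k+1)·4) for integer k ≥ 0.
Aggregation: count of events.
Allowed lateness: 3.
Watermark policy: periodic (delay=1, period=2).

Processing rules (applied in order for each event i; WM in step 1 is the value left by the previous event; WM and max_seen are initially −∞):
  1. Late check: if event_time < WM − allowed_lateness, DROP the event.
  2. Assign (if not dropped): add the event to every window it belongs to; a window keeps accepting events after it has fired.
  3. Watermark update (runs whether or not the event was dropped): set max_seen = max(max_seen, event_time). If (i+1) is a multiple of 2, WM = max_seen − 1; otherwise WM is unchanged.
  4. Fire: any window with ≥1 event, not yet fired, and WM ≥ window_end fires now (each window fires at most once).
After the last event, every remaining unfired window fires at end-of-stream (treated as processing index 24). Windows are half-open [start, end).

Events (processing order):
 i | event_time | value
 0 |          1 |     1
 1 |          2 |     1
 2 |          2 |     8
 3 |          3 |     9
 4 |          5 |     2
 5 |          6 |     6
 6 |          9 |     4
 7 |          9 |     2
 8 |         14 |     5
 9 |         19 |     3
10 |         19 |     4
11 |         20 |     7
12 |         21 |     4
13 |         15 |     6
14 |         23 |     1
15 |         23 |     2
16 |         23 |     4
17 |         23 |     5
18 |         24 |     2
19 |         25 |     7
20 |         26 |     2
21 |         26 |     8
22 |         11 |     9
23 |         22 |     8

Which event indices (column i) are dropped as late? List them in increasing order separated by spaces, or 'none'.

13 22

i=0 t=1 v=1: → [0,4); WM=−∞
i=1 t=2 v=1: → [0,4); WM=1
i=2 t=2 v=8: → [0,4); WM=1
i=3 t=3 v=9: → [0,4); WM=2
i=4 t=5 v=2: → [4,8); WM=2
i=5 t=6 v=6: → [4,8); WM=5; [0,4) fires=4
i=6 t=9 v=4: → [8,12); WM=5
i=7 t=9 v=2: → [8,12); WM=8; [4,8) fires=2
i=8 t=14 v=5: → [12,16); WM=8
i=9 t=19 v=3: → [16,20); WM=18; [8,12) fires=2 [12,16) fires=1
i=10 t=19 v=4: → [16,20); WM=18
i=11 t=20 v=7: → [20,24); WM=19
i=12 t=21 v=4: → [20,24); WM=19
i=13 t=15 v=6: DROP (t<19-3); WM=20; [16,20) fires=2
i=14 t=23 v=1: → [20,24); WM=20
i=15 t=23 v=2: → [20,24); WM=22
i=16 t=23 v=4: → [20,24); WM=22
i=17 t=23 v=5: → [20,24); WM=22
i=18 t=24 v=2: → [24,28); WM=22
i=19 t=25 v=7: → [24,28); WM=24; [20,24) fires=6
i=20 t=26 v=2: → [24,28); WM=24
i=21 t=26 v=8: → [24,28); WM=25
i=22 t=11 v=9: DROP (t<25-3); WM=25
i=23 t=22 v=8: → [20,24); WM=25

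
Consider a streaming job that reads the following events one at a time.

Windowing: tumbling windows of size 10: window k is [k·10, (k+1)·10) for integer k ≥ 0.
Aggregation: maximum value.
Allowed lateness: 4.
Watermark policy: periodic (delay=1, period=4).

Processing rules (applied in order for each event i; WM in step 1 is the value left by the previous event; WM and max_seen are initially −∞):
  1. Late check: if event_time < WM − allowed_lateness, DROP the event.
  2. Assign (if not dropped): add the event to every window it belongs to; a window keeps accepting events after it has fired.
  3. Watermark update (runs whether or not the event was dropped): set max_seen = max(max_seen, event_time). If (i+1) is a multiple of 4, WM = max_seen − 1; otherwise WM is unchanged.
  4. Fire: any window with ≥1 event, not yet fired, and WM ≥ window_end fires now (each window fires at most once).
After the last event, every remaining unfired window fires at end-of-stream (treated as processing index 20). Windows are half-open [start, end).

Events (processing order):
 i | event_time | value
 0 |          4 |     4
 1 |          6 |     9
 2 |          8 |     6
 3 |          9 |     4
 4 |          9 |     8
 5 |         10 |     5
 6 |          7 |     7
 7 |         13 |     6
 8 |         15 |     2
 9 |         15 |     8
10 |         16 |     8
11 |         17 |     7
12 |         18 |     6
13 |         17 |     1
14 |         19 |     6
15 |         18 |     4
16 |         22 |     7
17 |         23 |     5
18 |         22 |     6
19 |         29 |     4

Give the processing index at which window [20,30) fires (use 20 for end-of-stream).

20

i=0 t=4 v=4: → [0,10); WM=−∞
i=1 t=6 v=9: → [0,10); WM=−∞
i=2 t=8 v=6: → [0,10); WM=−∞
i=3 t=9 v=4: → [0,10); WM=8
i=4 t=9 v=8: → [0,10); WM=8
i=5 t=10 v=5: → [10,20); WM=8
i=6 t=7 v=7: → [0,10); WM=8
i=7 t=13 v=6: → [10,20); WM=12; [0,10) fires=9
i=8 t=15 v=2: → [10,20); WM=12
i=9 t=15 v=8: → [10,20); WM=12
i=10 t=16 v=8: → [10,20); WM=12
i=11 t=17 v=7: → [10,20); WM=16
i=12 t=18 v=6: → [10,20); WM=16
i=13 t=17 v=1: → [10,20); WM=16
i=14 t=19 v=6: → [10,20); WM=16
i=15 t=18 v=4: → [10,20); WM=18
i=16 t=22 v=7: → [20,30); WM=18
i=17 t=23 v=5: → [20,30); WM=18
i=18 t=22 v=6: → [20,30); WM=18
i=19 t=29 v=4: → [20,30); WM=28; [10,20) fires=8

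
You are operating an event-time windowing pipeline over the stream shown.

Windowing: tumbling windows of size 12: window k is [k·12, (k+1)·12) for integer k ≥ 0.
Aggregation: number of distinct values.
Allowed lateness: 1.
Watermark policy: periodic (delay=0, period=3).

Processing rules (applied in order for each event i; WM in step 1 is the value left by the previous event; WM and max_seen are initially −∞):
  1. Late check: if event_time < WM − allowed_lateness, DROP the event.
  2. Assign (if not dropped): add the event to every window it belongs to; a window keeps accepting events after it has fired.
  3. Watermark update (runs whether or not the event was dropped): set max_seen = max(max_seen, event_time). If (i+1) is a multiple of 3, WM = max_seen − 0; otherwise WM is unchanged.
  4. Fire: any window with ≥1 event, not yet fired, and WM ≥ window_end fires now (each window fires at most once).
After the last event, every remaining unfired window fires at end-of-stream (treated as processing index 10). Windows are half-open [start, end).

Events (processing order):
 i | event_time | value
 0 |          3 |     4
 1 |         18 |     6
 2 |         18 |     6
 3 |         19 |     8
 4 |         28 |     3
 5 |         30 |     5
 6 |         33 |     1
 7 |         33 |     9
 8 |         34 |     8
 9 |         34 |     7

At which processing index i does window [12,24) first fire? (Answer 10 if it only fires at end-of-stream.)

5

i=0 t=3 v=4: → [0,12); WM=−∞
i=1 t=18 v=6: → [12,24); WM=−∞
i=2 t=18 v=6: → [12,24); WM=18; [0,12) fires=1
i=3 t=19 v=8: → [12,24); WM=18
i=4 t=28 v=3: → [24,36); WM=18
i=5 t=30 v=5: → [24,36); WM=30; [12,24) fires=2
i=6 t=33 v=1: → [24,36); WM=30
i=7 t=33 v=9: → [24,36); WM=30
i=8 t=34 v=8: → [24,36); WM=34
i=9 t=34 v=7: → [24,36); WM=34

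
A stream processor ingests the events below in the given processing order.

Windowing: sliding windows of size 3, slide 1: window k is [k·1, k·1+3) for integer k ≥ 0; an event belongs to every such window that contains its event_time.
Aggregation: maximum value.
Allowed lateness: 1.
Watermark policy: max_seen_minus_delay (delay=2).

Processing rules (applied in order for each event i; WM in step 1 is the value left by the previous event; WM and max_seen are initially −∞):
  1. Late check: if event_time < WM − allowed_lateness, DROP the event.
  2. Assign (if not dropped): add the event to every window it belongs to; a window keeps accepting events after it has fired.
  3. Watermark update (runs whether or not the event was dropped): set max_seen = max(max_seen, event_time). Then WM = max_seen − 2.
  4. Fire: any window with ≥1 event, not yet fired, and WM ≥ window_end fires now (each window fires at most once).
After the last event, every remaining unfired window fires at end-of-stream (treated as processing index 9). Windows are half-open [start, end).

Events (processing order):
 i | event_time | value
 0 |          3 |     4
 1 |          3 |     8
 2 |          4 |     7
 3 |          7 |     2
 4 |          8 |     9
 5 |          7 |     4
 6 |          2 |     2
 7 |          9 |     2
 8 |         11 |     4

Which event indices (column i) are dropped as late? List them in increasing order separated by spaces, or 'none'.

6

i=0 t=3 v=4: → [3,6),[2,5),[1,4); WM=1
i=1 t=3 v=8: → [3,6),[2,5),[1,4); WM=1
i=2 t=4 v=7: → [4,7),[3,6),[2,5); WM=2
i=3 t=7 v=2: → [7,10),[6,9),[5,8); WM=5; [1,4) fires=8 [2,5) fires=8
i=4 t=8 v=9: → [8,11),[7,10),[6,9); WM=6; [3,6) fires=8
i=5 t=7 v=4: → [7,10),[6,9),[5,8); WM=6
i=6 t=2 v=2: DROP (t<6-1); WM=6
i=7 t=9 v=2: → [9,12),[8,11),[7,10); WM=7; [4,7) fires=7
i=8 t=11 v=4: → [11,14),[10,13),[9,12); WM=9; [5,8) fires=4 [6,9) fires=9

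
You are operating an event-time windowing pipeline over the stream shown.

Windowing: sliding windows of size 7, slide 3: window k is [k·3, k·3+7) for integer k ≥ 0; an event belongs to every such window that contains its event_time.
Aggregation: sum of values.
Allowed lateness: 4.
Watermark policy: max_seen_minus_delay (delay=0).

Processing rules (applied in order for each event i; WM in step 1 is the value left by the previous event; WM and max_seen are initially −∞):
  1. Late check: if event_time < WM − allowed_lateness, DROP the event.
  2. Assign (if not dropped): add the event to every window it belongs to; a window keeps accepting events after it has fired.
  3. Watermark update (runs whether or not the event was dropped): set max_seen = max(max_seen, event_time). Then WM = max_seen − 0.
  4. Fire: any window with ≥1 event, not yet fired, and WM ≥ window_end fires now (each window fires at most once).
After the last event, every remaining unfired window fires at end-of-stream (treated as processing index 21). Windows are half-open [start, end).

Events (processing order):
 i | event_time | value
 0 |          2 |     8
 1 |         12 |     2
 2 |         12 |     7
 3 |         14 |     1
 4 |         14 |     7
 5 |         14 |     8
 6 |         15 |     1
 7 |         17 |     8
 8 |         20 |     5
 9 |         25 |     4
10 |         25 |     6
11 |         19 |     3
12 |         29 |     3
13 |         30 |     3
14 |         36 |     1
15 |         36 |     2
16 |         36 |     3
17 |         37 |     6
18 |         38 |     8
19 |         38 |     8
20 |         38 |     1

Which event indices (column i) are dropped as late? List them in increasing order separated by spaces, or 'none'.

i=0 t=2 v=8: → [0,7); WM=2
i=1 t=12 v=2: → [12,19),[9,16),[6,13); WM=12; [0,7) fires=8
i=2 t=12 v=7: → [12,19),[9,16),[6,13); WM=12
i=3 t=14 v=1: → [12,19),[9,16); WM=14; [6,13) fires=9
i=4 t=14 v=7: → [12,19),[9,16); WM=14
i=5 t=14 v=8: → [12,19),[9,16); WM=14
i=6 t=15 v=1: → [15,22),[12,19),[9,16); WM=15
i=7 t=17 v=8: → [15,22),[12,19); WM=17; [9,16) fires=26
i=8 t=20 v=5: → [18,25),[15,22); WM=20; [12,19) fires=34
i=9 t=25 v=4: → [24,31),[21,28); WM=25; [15,22) fires=14 [18,25) fires=5
i=10 t=25 v=6: → [24,31),[21,28); WM=25
i=11 t=19 v=3: DROP (t<25-4); WM=25
i=12 t=29 v=3: → [27,34),[24,31); WM=29; [21,28) fires=10
i=13 t=30 v=3: → [30,37),[27,34),[24,31); WM=30
i=14 t=36 v=1: → [36,43),[33,40),[30,37); WM=36; [24,31) fires=16 [27,34) fires=6
i=15 t=36 v=2: → [36,43),[33,40),[30,37); WM=36
i=16 t=36 v=3: → [36,43),[33,40),[30,37); WM=36
i=17 t=37 v=6: → [36,43),[33,40); WM=37; [30,37) fires=9
i=18 t=38 v=8: → [36,43),[33,40); WM=38
i=19 t=38 v=8: → [36,43),[33,40); WM=38
i=20 t=38 v=1: → [36,43),[33,40); WM=38

11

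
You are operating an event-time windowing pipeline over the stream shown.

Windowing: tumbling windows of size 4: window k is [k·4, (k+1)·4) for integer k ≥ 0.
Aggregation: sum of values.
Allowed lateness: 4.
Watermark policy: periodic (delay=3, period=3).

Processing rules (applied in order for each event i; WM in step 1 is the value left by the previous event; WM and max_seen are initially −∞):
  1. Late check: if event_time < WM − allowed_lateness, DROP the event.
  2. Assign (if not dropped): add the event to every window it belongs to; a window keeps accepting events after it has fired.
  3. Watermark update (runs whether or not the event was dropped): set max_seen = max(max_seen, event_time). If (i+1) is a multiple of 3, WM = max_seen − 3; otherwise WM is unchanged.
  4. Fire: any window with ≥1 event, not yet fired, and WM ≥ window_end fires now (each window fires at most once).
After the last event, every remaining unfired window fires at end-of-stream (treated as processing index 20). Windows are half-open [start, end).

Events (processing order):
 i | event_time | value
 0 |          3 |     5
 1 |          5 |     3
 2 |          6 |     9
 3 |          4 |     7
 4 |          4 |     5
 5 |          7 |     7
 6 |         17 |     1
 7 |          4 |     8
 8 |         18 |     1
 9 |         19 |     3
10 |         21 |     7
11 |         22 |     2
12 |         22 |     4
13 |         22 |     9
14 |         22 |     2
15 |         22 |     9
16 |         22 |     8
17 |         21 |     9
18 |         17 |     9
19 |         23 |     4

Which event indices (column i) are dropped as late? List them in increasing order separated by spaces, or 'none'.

i=0 t=3 v=5: → [0,4); WM=−∞
i=1 t=5 v=3: → [4,8); WM=−∞
i=2 t=6 v=9: → [4,8); WM=3
i=3 t=4 v=7: → [4,8); WM=3
i=4 t=4 v=5: → [4,8); WM=3
i=5 t=7 v=7: → [4,8); WM=4; [0,4) fires=5
i=6 t=17 v=1: → [16,20); WM=4
i=7 t=4 v=8: → [4,8); WM=4
i=8 t=18 v=1: → [16,20); WM=15; [4,8) fires=39
i=9 t=19 v=3: → [16,20); WM=15
i=10 t=21 v=7: → [20,24); WM=15
i=11 t=22 v=2: → [20,24); WM=19
i=12 t=22 v=4: → [20,24); WM=19
i=13 t=22 v=9: → [20,24); WM=19
i=14 t=22 v=2: → [20,24); WM=19
i=15 t=22 v=9: → [20,24); WM=19
i=16 t=22 v=8: → [20,24); WM=19
i=17 t=21 v=9: → [20,24); WM=19
i=18 t=17 v=9: → [16,20); WM=19
i=19 t=23 v=4: → [20,24); WM=19

none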